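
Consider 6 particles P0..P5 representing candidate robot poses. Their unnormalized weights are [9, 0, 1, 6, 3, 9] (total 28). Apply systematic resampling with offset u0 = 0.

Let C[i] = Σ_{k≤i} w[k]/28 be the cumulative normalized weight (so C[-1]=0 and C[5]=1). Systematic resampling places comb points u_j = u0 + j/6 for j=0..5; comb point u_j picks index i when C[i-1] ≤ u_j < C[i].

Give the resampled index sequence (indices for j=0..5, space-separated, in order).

0 0 2 3 4 5

C = [9/28, 9/28, 5/14, 4/7, 19/28, 1]
j=0: u_0=0 ∈ [0, 9/28) → index 0
j=1: u_1=1/6 ∈ [0, 9/28) → index 0
j=2: u_2=1/3 ∈ [9/28, 5/14) → index 2
j=3: u_3=1/2 ∈ [5/14, 4/7) → index 3
j=4: u_4=2/3 ∈ [4/7, 19/28) → index 4
j=5: u_5=5/6 ∈ [19/28, 1) → index 5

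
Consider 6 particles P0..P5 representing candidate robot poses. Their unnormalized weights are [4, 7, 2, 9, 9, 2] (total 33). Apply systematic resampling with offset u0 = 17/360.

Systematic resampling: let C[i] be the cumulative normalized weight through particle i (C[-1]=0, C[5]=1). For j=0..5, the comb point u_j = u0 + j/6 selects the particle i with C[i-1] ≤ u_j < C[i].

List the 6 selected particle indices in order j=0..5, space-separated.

0 1 2 3 4 4

C = [4/33, 1/3, 13/33, 2/3, 31/33, 1]
j=0: u_0=17/360 ∈ [0, 4/33) → index 0
j=1: u_1=77/360 ∈ [4/33, 1/3) → index 1
j=2: u_2=137/360 ∈ [1/3, 13/33) → index 2
j=3: u_3=197/360 ∈ [13/33, 2/3) → index 3
j=4: u_4=257/360 ∈ [2/3, 31/33) → index 4
j=5: u_5=317/360 ∈ [2/3, 31/33) → index 4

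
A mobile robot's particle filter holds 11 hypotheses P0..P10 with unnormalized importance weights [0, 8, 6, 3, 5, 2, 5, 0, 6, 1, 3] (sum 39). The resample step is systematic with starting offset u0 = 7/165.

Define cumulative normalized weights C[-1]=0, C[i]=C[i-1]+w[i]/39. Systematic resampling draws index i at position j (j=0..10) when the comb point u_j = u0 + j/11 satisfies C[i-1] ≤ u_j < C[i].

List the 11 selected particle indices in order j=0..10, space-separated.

C = [0, 8/39, 14/39, 17/39, 22/39, 8/13, 29/39, 29/39, 35/39, 12/13, 1]
j=0: u_0=7/165 ∈ [0, 8/39) → index 1
j=1: u_1=2/15 ∈ [0, 8/39) → index 1
j=2: u_2=37/165 ∈ [8/39, 14/39) → index 2
j=3: u_3=52/165 ∈ [8/39, 14/39) → index 2
j=4: u_4=67/165 ∈ [14/39, 17/39) → index 3
j=5: u_5=82/165 ∈ [17/39, 22/39) → index 4
j=6: u_6=97/165 ∈ [22/39, 8/13) → index 5
j=7: u_7=112/165 ∈ [8/13, 29/39) → index 6
j=8: u_8=127/165 ∈ [29/39, 35/39) → index 8
j=9: u_9=142/165 ∈ [29/39, 35/39) → index 8
j=10: u_10=157/165 ∈ [12/13, 1) → index 10

1 1 2 2 3 4 5 6 8 8 10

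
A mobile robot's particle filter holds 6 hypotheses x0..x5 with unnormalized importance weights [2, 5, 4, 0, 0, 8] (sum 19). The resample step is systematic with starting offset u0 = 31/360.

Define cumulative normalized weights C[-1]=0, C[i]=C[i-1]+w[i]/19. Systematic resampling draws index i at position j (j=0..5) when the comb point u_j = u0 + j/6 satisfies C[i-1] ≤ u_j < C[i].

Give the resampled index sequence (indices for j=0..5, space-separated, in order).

C = [2/19, 7/19, 11/19, 11/19, 11/19, 1]
j=0: u_0=31/360 ∈ [0, 2/19) → index 0
j=1: u_1=91/360 ∈ [2/19, 7/19) → index 1
j=2: u_2=151/360 ∈ [7/19, 11/19) → index 2
j=3: u_3=211/360 ∈ [11/19, 1) → index 5
j=4: u_4=271/360 ∈ [11/19, 1) → index 5
j=5: u_5=331/360 ∈ [11/19, 1) → index 5

0 1 2 5 5 5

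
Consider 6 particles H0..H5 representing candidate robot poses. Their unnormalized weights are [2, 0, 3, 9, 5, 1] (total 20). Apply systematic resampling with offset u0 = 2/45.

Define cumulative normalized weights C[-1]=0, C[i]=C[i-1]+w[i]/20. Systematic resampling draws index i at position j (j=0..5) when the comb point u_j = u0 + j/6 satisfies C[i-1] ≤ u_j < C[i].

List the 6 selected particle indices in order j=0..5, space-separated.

C = [1/10, 1/10, 1/4, 7/10, 19/20, 1]
j=0: u_0=2/45 ∈ [0, 1/10) → index 0
j=1: u_1=19/90 ∈ [1/10, 1/4) → index 2
j=2: u_2=17/45 ∈ [1/4, 7/10) → index 3
j=3: u_3=49/90 ∈ [1/4, 7/10) → index 3
j=4: u_4=32/45 ∈ [7/10, 19/20) → index 4
j=5: u_5=79/90 ∈ [7/10, 19/20) → index 4

0 2 3 3 4 4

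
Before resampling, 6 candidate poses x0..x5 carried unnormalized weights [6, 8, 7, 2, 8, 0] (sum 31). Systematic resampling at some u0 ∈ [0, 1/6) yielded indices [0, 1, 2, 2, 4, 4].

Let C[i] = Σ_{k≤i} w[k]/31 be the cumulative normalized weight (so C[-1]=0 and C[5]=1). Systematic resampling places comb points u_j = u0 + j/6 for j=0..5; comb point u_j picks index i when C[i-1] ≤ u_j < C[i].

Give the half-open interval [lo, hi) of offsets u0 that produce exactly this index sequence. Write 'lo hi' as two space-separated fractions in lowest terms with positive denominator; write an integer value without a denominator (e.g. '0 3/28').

11/93 1/6

C = [6/31, 14/31, 21/31, 23/31, 1, 1]
j=0 picked index 0: u0 ∈ [0, 6/31)
j=1 picked index 1: u0 ∈ [5/186, 53/186)
j=2 picked index 2: u0 ∈ [11/93, 32/93)
j=3 picked index 2: u0 ∈ [-3/62, 11/62)
j=4 picked index 4: u0 ∈ [7/93, 1/3)
j=5 picked index 4: u0 ∈ [-17/186, 1/6)
intersection: [11/93, 1/6)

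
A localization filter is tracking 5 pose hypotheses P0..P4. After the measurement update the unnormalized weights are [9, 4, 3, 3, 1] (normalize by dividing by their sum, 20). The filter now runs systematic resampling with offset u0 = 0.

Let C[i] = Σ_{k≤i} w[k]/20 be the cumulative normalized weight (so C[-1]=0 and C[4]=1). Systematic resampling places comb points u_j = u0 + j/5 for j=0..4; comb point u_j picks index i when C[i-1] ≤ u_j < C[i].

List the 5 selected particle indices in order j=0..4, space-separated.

C = [9/20, 13/20, 4/5, 19/20, 1]
j=0: u_0=0 ∈ [0, 9/20) → index 0
j=1: u_1=1/5 ∈ [0, 9/20) → index 0
j=2: u_2=2/5 ∈ [0, 9/20) → index 0
j=3: u_3=3/5 ∈ [9/20, 13/20) → index 1
j=4: u_4=4/5 ∈ [4/5, 19/20) → index 3

0 0 0 1 3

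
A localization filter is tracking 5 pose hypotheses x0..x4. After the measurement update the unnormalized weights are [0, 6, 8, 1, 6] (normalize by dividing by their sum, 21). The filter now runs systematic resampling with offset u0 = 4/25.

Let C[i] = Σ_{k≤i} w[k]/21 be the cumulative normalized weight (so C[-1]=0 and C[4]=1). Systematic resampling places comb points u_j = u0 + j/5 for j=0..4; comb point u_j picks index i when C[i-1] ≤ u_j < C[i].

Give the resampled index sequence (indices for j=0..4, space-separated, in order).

C = [0, 2/7, 2/3, 5/7, 1]
j=0: u_0=4/25 ∈ [0, 2/7) → index 1
j=1: u_1=9/25 ∈ [2/7, 2/3) → index 2
j=2: u_2=14/25 ∈ [2/7, 2/3) → index 2
j=3: u_3=19/25 ∈ [5/7, 1) → index 4
j=4: u_4=24/25 ∈ [5/7, 1) → index 4

1 2 2 4 4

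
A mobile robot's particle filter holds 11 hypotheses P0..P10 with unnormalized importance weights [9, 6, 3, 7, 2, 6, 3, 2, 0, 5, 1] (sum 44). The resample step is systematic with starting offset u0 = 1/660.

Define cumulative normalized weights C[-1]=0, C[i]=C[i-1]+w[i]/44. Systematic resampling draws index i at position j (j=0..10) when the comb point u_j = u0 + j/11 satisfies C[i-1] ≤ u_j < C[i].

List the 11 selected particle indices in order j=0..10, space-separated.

0 0 0 1 2 3 3 5 5 7 9

C = [9/44, 15/44, 9/22, 25/44, 27/44, 3/4, 9/11, 19/22, 19/22, 43/44, 1]
j=0: u_0=1/660 ∈ [0, 9/44) → index 0
j=1: u_1=61/660 ∈ [0, 9/44) → index 0
j=2: u_2=11/60 ∈ [0, 9/44) → index 0
j=3: u_3=181/660 ∈ [9/44, 15/44) → index 1
j=4: u_4=241/660 ∈ [15/44, 9/22) → index 2
j=5: u_5=301/660 ∈ [9/22, 25/44) → index 3
j=6: u_6=361/660 ∈ [9/22, 25/44) → index 3
j=7: u_7=421/660 ∈ [27/44, 3/4) → index 5
j=8: u_8=481/660 ∈ [27/44, 3/4) → index 5
j=9: u_9=541/660 ∈ [9/11, 19/22) → index 7
j=10: u_10=601/660 ∈ [19/22, 43/44) → index 9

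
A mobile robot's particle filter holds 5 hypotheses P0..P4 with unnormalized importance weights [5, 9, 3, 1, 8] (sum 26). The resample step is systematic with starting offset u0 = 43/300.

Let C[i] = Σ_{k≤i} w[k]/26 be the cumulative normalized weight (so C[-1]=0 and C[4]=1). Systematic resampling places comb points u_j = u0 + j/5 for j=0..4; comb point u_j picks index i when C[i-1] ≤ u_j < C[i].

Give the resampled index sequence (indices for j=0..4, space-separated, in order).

0 1 2 4 4

C = [5/26, 7/13, 17/26, 9/13, 1]
j=0: u_0=43/300 ∈ [0, 5/26) → index 0
j=1: u_1=103/300 ∈ [5/26, 7/13) → index 1
j=2: u_2=163/300 ∈ [7/13, 17/26) → index 2
j=3: u_3=223/300 ∈ [9/13, 1) → index 4
j=4: u_4=283/300 ∈ [9/13, 1) → index 4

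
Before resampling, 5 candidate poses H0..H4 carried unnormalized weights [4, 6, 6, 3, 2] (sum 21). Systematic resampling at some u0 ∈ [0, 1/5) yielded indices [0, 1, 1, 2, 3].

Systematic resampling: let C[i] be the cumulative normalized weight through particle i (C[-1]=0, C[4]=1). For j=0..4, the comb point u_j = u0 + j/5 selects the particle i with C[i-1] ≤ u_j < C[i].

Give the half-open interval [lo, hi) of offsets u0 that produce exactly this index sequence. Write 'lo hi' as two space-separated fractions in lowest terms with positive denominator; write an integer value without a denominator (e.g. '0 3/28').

C = [4/21, 10/21, 16/21, 19/21, 1]
j=0 picked index 0: u0 ∈ [0, 4/21)
j=1 picked index 1: u0 ∈ [-1/105, 29/105)
j=2 picked index 1: u0 ∈ [-22/105, 8/105)
j=3 picked index 2: u0 ∈ [-13/105, 17/105)
j=4 picked index 3: u0 ∈ [-4/105, 11/105)
intersection: [0, 8/105)

0 8/105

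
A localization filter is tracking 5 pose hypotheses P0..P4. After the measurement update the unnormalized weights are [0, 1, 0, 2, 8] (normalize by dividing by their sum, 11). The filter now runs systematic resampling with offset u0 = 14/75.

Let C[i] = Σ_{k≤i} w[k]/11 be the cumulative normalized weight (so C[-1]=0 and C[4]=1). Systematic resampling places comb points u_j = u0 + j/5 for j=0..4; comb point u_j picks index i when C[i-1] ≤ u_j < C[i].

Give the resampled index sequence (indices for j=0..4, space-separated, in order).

C = [0, 1/11, 1/11, 3/11, 1]
j=0: u_0=14/75 ∈ [1/11, 3/11) → index 3
j=1: u_1=29/75 ∈ [3/11, 1) → index 4
j=2: u_2=44/75 ∈ [3/11, 1) → index 4
j=3: u_3=59/75 ∈ [3/11, 1) → index 4
j=4: u_4=74/75 ∈ [3/11, 1) → index 4

3 4 4 4 4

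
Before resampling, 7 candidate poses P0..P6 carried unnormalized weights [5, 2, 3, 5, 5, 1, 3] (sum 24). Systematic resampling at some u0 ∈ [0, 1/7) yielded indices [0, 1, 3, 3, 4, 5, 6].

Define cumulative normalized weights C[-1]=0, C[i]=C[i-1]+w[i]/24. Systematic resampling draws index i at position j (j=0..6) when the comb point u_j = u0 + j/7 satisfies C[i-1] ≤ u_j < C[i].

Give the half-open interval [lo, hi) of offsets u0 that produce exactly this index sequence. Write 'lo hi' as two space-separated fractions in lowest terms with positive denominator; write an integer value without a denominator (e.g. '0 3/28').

11/84 1/7

C = [5/24, 7/24, 5/12, 5/8, 5/6, 7/8, 1]
j=0 picked index 0: u0 ∈ [0, 5/24)
j=1 picked index 1: u0 ∈ [11/168, 25/168)
j=2 picked index 3: u0 ∈ [11/84, 19/56)
j=3 picked index 3: u0 ∈ [-1/84, 11/56)
j=4 picked index 4: u0 ∈ [3/56, 11/42)
j=5 picked index 5: u0 ∈ [5/42, 9/56)
j=6 picked index 6: u0 ∈ [1/56, 1/7)
intersection: [11/84, 1/7)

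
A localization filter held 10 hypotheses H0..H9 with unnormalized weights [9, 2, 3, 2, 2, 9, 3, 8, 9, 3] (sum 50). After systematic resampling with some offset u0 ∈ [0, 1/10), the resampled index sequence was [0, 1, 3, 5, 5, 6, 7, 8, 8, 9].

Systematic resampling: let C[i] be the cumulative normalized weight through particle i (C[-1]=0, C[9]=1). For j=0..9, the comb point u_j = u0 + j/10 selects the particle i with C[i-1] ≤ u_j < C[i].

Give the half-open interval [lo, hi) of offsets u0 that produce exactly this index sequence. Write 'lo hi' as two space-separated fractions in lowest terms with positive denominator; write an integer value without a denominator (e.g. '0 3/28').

2/25 1/10

C = [9/50, 11/50, 7/25, 8/25, 9/25, 27/50, 3/5, 19/25, 47/50, 1]
j=0 picked index 0: u0 ∈ [0, 9/50)
j=1 picked index 1: u0 ∈ [2/25, 3/25)
j=2 picked index 3: u0 ∈ [2/25, 3/25)
j=3 picked index 5: u0 ∈ [3/50, 6/25)
j=4 picked index 5: u0 ∈ [-1/25, 7/50)
j=5 picked index 6: u0 ∈ [1/25, 1/10)
j=6 picked index 7: u0 ∈ [0, 4/25)
j=7 picked index 8: u0 ∈ [3/50, 6/25)
j=8 picked index 8: u0 ∈ [-1/25, 7/50)
j=9 picked index 9: u0 ∈ [1/25, 1/10)
intersection: [2/25, 1/10)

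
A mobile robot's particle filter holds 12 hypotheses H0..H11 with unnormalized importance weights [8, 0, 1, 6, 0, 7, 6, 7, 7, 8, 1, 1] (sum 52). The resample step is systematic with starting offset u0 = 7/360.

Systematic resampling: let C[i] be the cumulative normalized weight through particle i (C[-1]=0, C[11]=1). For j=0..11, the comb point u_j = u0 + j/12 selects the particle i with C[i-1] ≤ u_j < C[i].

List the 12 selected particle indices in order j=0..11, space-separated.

0 0 3 3 5 6 6 7 8 8 9 9

C = [2/13, 2/13, 9/52, 15/52, 15/52, 11/26, 7/13, 35/52, 21/26, 25/26, 51/52, 1]
j=0: u_0=7/360 ∈ [0, 2/13) → index 0
j=1: u_1=37/360 ∈ [0, 2/13) → index 0
j=2: u_2=67/360 ∈ [9/52, 15/52) → index 3
j=3: u_3=97/360 ∈ [9/52, 15/52) → index 3
j=4: u_4=127/360 ∈ [15/52, 11/26) → index 5
j=5: u_5=157/360 ∈ [11/26, 7/13) → index 6
j=6: u_6=187/360 ∈ [11/26, 7/13) → index 6
j=7: u_7=217/360 ∈ [7/13, 35/52) → index 7
j=8: u_8=247/360 ∈ [35/52, 21/26) → index 8
j=9: u_9=277/360 ∈ [35/52, 21/26) → index 8
j=10: u_10=307/360 ∈ [21/26, 25/26) → index 9
j=11: u_11=337/360 ∈ [21/26, 25/26) → index 9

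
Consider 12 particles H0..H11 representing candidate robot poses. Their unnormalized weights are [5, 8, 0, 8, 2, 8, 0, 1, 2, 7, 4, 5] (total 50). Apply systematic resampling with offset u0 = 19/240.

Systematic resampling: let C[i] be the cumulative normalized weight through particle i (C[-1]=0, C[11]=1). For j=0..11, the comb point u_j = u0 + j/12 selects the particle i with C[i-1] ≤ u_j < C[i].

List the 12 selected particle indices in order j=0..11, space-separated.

0 1 1 3 3 5 5 8 9 10 11 11

C = [1/10, 13/50, 13/50, 21/50, 23/50, 31/50, 31/50, 16/25, 17/25, 41/50, 9/10, 1]
j=0: u_0=19/240 ∈ [0, 1/10) → index 0
j=1: u_1=13/80 ∈ [1/10, 13/50) → index 1
j=2: u_2=59/240 ∈ [1/10, 13/50) → index 1
j=3: u_3=79/240 ∈ [13/50, 21/50) → index 3
j=4: u_4=33/80 ∈ [13/50, 21/50) → index 3
j=5: u_5=119/240 ∈ [23/50, 31/50) → index 5
j=6: u_6=139/240 ∈ [23/50, 31/50) → index 5
j=7: u_7=53/80 ∈ [16/25, 17/25) → index 8
j=8: u_8=179/240 ∈ [17/25, 41/50) → index 9
j=9: u_9=199/240 ∈ [41/50, 9/10) → index 10
j=10: u_10=73/80 ∈ [9/10, 1) → index 11
j=11: u_11=239/240 ∈ [9/10, 1) → index 11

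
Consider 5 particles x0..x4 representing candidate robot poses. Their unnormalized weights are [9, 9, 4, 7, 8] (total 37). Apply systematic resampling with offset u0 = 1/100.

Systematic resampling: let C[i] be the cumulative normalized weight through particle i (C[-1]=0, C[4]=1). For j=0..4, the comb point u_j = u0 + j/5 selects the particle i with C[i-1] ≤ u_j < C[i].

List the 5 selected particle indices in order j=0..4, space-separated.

C = [9/37, 18/37, 22/37, 29/37, 1]
j=0: u_0=1/100 ∈ [0, 9/37) → index 0
j=1: u_1=21/100 ∈ [0, 9/37) → index 0
j=2: u_2=41/100 ∈ [9/37, 18/37) → index 1
j=3: u_3=61/100 ∈ [22/37, 29/37) → index 3
j=4: u_4=81/100 ∈ [29/37, 1) → index 4

0 0 1 3 4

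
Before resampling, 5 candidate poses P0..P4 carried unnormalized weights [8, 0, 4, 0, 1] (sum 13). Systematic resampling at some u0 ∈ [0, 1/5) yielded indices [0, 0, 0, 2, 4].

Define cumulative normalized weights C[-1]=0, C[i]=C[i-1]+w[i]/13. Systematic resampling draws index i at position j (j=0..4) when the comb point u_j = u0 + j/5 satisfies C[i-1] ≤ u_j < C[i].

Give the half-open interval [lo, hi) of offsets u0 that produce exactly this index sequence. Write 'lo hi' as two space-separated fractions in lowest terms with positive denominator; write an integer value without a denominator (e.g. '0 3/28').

8/65 1/5

C = [8/13, 8/13, 12/13, 12/13, 1]
j=0 picked index 0: u0 ∈ [0, 8/13)
j=1 picked index 0: u0 ∈ [-1/5, 27/65)
j=2 picked index 0: u0 ∈ [-2/5, 14/65)
j=3 picked index 2: u0 ∈ [1/65, 21/65)
j=4 picked index 4: u0 ∈ [8/65, 1/5)
intersection: [8/65, 1/5)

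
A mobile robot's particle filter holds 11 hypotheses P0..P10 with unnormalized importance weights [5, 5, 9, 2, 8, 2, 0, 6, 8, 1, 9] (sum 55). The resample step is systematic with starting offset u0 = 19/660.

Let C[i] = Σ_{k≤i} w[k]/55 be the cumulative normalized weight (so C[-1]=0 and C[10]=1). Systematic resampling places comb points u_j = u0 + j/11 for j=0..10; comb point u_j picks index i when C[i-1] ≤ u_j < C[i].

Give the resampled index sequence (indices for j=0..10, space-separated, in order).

C = [1/11, 2/11, 19/55, 21/55, 29/55, 31/55, 31/55, 37/55, 9/11, 46/55, 1]
j=0: u_0=19/660 ∈ [0, 1/11) → index 0
j=1: u_1=79/660 ∈ [1/11, 2/11) → index 1
j=2: u_2=139/660 ∈ [2/11, 19/55) → index 2
j=3: u_3=199/660 ∈ [2/11, 19/55) → index 2
j=4: u_4=259/660 ∈ [21/55, 29/55) → index 4
j=5: u_5=29/60 ∈ [21/55, 29/55) → index 4
j=6: u_6=379/660 ∈ [31/55, 37/55) → index 7
j=7: u_7=439/660 ∈ [31/55, 37/55) → index 7
j=8: u_8=499/660 ∈ [37/55, 9/11) → index 8
j=9: u_9=559/660 ∈ [46/55, 1) → index 10
j=10: u_10=619/660 ∈ [46/55, 1) → index 10

0 1 2 2 4 4 7 7 8 10 10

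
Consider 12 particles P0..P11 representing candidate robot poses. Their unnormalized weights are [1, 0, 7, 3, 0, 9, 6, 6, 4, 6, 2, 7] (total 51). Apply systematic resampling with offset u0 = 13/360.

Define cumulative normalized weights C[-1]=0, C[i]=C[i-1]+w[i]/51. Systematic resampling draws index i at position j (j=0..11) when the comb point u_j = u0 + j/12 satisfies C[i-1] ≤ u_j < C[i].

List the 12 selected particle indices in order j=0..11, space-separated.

C = [1/51, 1/51, 8/51, 11/51, 11/51, 20/51, 26/51, 32/51, 12/17, 14/17, 44/51, 1]
j=0: u_0=13/360 ∈ [1/51, 8/51) → index 2
j=1: u_1=43/360 ∈ [1/51, 8/51) → index 2
j=2: u_2=73/360 ∈ [8/51, 11/51) → index 3
j=3: u_3=103/360 ∈ [11/51, 20/51) → index 5
j=4: u_4=133/360 ∈ [11/51, 20/51) → index 5
j=5: u_5=163/360 ∈ [20/51, 26/51) → index 6
j=6: u_6=193/360 ∈ [26/51, 32/51) → index 7
j=7: u_7=223/360 ∈ [26/51, 32/51) → index 7
j=8: u_8=253/360 ∈ [32/51, 12/17) → index 8
j=9: u_9=283/360 ∈ [12/17, 14/17) → index 9
j=10: u_10=313/360 ∈ [44/51, 1) → index 11
j=11: u_11=343/360 ∈ [44/51, 1) → index 11

2 2 3 5 5 6 7 7 8 9 11 11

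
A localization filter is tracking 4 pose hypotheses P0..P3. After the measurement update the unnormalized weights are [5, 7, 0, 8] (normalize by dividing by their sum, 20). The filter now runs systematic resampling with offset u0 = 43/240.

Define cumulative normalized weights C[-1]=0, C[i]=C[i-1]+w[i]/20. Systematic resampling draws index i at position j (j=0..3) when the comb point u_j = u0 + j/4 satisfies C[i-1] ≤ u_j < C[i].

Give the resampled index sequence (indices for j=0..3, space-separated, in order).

0 1 3 3

C = [1/4, 3/5, 3/5, 1]
j=0: u_0=43/240 ∈ [0, 1/4) → index 0
j=1: u_1=103/240 ∈ [1/4, 3/5) → index 1
j=2: u_2=163/240 ∈ [3/5, 1) → index 3
j=3: u_3=223/240 ∈ [3/5, 1) → index 3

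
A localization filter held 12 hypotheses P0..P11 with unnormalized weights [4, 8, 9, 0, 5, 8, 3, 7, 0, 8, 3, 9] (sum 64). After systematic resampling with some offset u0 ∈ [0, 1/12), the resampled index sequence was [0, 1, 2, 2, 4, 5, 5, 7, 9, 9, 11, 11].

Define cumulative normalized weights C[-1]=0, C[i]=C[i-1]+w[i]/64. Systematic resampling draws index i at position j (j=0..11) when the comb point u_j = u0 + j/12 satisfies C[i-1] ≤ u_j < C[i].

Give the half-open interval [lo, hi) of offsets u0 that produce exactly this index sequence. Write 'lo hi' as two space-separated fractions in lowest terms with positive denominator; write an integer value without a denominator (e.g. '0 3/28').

5/192 1/32

C = [1/16, 3/16, 21/64, 21/64, 13/32, 17/32, 37/64, 11/16, 11/16, 13/16, 55/64, 1]
j=0 picked index 0: u0 ∈ [0, 1/16)
j=1 picked index 1: u0 ∈ [-1/48, 5/48)
j=2 picked index 2: u0 ∈ [1/48, 31/192)
j=3 picked index 2: u0 ∈ [-1/16, 5/64)
j=4 picked index 4: u0 ∈ [-1/192, 7/96)
j=5 picked index 5: u0 ∈ [-1/96, 11/96)
j=6 picked index 5: u0 ∈ [-3/32, 1/32)
j=7 picked index 7: u0 ∈ [-1/192, 5/48)
j=8 picked index 9: u0 ∈ [1/48, 7/48)
j=9 picked index 9: u0 ∈ [-1/16, 1/16)
j=10 picked index 11: u0 ∈ [5/192, 1/6)
j=11 picked index 11: u0 ∈ [-11/192, 1/12)
intersection: [5/192, 1/32)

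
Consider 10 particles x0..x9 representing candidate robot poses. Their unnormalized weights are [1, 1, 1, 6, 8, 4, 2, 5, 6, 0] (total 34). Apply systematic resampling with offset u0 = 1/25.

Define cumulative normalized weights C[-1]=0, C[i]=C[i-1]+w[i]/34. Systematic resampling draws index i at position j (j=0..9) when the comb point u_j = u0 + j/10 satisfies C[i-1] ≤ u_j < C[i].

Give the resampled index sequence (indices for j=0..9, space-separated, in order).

C = [1/34, 1/17, 3/34, 9/34, 1/2, 21/34, 23/34, 14/17, 1, 1]
j=0: u_0=1/25 ∈ [1/34, 1/17) → index 1
j=1: u_1=7/50 ∈ [3/34, 9/34) → index 3
j=2: u_2=6/25 ∈ [3/34, 9/34) → index 3
j=3: u_3=17/50 ∈ [9/34, 1/2) → index 4
j=4: u_4=11/25 ∈ [9/34, 1/2) → index 4
j=5: u_5=27/50 ∈ [1/2, 21/34) → index 5
j=6: u_6=16/25 ∈ [21/34, 23/34) → index 6
j=7: u_7=37/50 ∈ [23/34, 14/17) → index 7
j=8: u_8=21/25 ∈ [14/17, 1) → index 8
j=9: u_9=47/50 ∈ [14/17, 1) → index 8

1 3 3 4 4 5 6 7 8 8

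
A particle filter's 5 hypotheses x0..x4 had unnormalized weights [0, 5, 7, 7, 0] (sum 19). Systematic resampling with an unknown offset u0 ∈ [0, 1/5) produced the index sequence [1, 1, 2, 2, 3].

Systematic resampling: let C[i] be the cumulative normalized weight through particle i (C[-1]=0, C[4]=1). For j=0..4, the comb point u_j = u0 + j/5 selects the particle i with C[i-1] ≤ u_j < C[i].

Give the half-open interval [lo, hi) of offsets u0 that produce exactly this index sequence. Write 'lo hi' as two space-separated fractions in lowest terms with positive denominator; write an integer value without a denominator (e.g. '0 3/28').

0 3/95

C = [0, 5/19, 12/19, 1, 1]
j=0 picked index 1: u0 ∈ [0, 5/19)
j=1 picked index 1: u0 ∈ [-1/5, 6/95)
j=2 picked index 2: u0 ∈ [-13/95, 22/95)
j=3 picked index 2: u0 ∈ [-32/95, 3/95)
j=4 picked index 3: u0 ∈ [-16/95, 1/5)
intersection: [0, 3/95)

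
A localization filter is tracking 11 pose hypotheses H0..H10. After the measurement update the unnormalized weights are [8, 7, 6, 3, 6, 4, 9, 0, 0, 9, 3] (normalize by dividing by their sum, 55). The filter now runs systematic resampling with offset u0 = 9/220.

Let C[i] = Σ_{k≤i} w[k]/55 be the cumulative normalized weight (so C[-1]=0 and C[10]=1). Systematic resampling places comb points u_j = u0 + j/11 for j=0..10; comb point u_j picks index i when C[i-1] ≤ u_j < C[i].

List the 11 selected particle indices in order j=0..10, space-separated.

0 0 1 2 3 4 5 6 6 9 10

C = [8/55, 3/11, 21/55, 24/55, 6/11, 34/55, 43/55, 43/55, 43/55, 52/55, 1]
j=0: u_0=9/220 ∈ [0, 8/55) → index 0
j=1: u_1=29/220 ∈ [0, 8/55) → index 0
j=2: u_2=49/220 ∈ [8/55, 3/11) → index 1
j=3: u_3=69/220 ∈ [3/11, 21/55) → index 2
j=4: u_4=89/220 ∈ [21/55, 24/55) → index 3
j=5: u_5=109/220 ∈ [24/55, 6/11) → index 4
j=6: u_6=129/220 ∈ [6/11, 34/55) → index 5
j=7: u_7=149/220 ∈ [34/55, 43/55) → index 6
j=8: u_8=169/220 ∈ [34/55, 43/55) → index 6
j=9: u_9=189/220 ∈ [43/55, 52/55) → index 9
j=10: u_10=19/20 ∈ [52/55, 1) → index 10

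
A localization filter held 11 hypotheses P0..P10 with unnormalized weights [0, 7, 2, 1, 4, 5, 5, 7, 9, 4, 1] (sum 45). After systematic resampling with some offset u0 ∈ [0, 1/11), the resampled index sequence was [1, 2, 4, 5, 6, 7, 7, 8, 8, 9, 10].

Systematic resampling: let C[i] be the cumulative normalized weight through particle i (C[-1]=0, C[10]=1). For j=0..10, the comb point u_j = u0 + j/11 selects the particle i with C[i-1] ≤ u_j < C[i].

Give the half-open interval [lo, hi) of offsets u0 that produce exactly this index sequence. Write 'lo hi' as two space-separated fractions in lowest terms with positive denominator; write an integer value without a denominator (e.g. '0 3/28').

C = [0, 7/45, 1/5, 2/9, 14/45, 19/45, 8/15, 31/45, 8/9, 44/45, 1]
j=0 picked index 1: u0 ∈ [0, 7/45)
j=1 picked index 2: u0 ∈ [32/495, 6/55)
j=2 picked index 4: u0 ∈ [4/99, 64/495)
j=3 picked index 5: u0 ∈ [19/495, 74/495)
j=4 picked index 6: u0 ∈ [29/495, 28/165)
j=5 picked index 7: u0 ∈ [13/165, 116/495)
j=6 picked index 7: u0 ∈ [-2/165, 71/495)
j=7 picked index 8: u0 ∈ [26/495, 25/99)
j=8 picked index 8: u0 ∈ [-19/495, 16/99)
j=9 picked index 9: u0 ∈ [7/99, 79/495)
j=10 picked index 10: u0 ∈ [34/495, 1/11)
intersection: [13/165, 1/11)

13/165 1/11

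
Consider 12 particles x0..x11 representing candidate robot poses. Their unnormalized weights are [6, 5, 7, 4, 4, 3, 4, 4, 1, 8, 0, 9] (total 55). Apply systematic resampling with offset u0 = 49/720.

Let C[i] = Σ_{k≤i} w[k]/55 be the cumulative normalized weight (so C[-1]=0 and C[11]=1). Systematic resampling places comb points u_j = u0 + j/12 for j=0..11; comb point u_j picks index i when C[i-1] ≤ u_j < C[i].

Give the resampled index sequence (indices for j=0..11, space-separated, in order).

0 1 2 2 4 5 6 7 9 9 11 11

C = [6/55, 1/5, 18/55, 2/5, 26/55, 29/55, 3/5, 37/55, 38/55, 46/55, 46/55, 1]
j=0: u_0=49/720 ∈ [0, 6/55) → index 0
j=1: u_1=109/720 ∈ [6/55, 1/5) → index 1
j=2: u_2=169/720 ∈ [1/5, 18/55) → index 2
j=3: u_3=229/720 ∈ [1/5, 18/55) → index 2
j=4: u_4=289/720 ∈ [2/5, 26/55) → index 4
j=5: u_5=349/720 ∈ [26/55, 29/55) → index 5
j=6: u_6=409/720 ∈ [29/55, 3/5) → index 6
j=7: u_7=469/720 ∈ [3/5, 37/55) → index 7
j=8: u_8=529/720 ∈ [38/55, 46/55) → index 9
j=9: u_9=589/720 ∈ [38/55, 46/55) → index 9
j=10: u_10=649/720 ∈ [46/55, 1) → index 11
j=11: u_11=709/720 ∈ [46/55, 1) → index 11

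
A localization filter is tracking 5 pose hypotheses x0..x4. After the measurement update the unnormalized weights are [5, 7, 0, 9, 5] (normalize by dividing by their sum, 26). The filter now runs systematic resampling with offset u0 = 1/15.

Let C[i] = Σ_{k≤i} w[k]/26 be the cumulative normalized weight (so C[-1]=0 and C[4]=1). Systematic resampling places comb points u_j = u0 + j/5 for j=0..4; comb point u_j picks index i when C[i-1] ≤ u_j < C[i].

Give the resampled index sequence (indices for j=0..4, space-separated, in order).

0 1 3 3 4

C = [5/26, 6/13, 6/13, 21/26, 1]
j=0: u_0=1/15 ∈ [0, 5/26) → index 0
j=1: u_1=4/15 ∈ [5/26, 6/13) → index 1
j=2: u_2=7/15 ∈ [6/13, 21/26) → index 3
j=3: u_3=2/3 ∈ [6/13, 21/26) → index 3
j=4: u_4=13/15 ∈ [21/26, 1) → index 4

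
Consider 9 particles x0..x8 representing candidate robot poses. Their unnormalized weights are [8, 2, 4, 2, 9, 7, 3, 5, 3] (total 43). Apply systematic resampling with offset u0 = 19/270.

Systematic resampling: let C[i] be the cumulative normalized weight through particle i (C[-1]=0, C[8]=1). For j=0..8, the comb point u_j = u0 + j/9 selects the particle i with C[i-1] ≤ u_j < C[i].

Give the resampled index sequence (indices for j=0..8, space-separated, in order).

0 0 2 4 4 5 5 7 8

C = [8/43, 10/43, 14/43, 16/43, 25/43, 32/43, 35/43, 40/43, 1]
j=0: u_0=19/270 ∈ [0, 8/43) → index 0
j=1: u_1=49/270 ∈ [0, 8/43) → index 0
j=2: u_2=79/270 ∈ [10/43, 14/43) → index 2
j=3: u_3=109/270 ∈ [16/43, 25/43) → index 4
j=4: u_4=139/270 ∈ [16/43, 25/43) → index 4
j=5: u_5=169/270 ∈ [25/43, 32/43) → index 5
j=6: u_6=199/270 ∈ [25/43, 32/43) → index 5
j=7: u_7=229/270 ∈ [35/43, 40/43) → index 7
j=8: u_8=259/270 ∈ [40/43, 1) → index 8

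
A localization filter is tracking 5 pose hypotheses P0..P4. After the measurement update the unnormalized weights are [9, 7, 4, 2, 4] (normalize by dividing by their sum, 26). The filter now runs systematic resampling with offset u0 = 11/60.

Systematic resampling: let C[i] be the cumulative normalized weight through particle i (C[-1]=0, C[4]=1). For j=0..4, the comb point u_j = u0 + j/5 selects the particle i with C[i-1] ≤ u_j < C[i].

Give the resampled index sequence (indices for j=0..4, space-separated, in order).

0 1 1 3 4

C = [9/26, 8/13, 10/13, 11/13, 1]
j=0: u_0=11/60 ∈ [0, 9/26) → index 0
j=1: u_1=23/60 ∈ [9/26, 8/13) → index 1
j=2: u_2=7/12 ∈ [9/26, 8/13) → index 1
j=3: u_3=47/60 ∈ [10/13, 11/13) → index 3
j=4: u_4=59/60 ∈ [11/13, 1) → index 4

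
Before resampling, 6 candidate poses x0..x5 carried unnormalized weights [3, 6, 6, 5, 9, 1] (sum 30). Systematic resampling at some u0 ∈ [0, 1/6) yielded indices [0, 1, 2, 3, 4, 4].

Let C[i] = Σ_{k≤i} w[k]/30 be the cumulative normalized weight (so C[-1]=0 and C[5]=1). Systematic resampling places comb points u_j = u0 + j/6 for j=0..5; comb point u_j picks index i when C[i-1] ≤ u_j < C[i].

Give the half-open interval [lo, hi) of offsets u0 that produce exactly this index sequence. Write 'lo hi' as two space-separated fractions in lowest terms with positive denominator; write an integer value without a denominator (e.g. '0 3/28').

C = [1/10, 3/10, 1/2, 2/3, 29/30, 1]
j=0 picked index 0: u0 ∈ [0, 1/10)
j=1 picked index 1: u0 ∈ [-1/15, 2/15)
j=2 picked index 2: u0 ∈ [-1/30, 1/6)
j=3 picked index 3: u0 ∈ [0, 1/6)
j=4 picked index 4: u0 ∈ [0, 3/10)
j=5 picked index 4: u0 ∈ [-1/6, 2/15)
intersection: [0, 1/10)

0 1/10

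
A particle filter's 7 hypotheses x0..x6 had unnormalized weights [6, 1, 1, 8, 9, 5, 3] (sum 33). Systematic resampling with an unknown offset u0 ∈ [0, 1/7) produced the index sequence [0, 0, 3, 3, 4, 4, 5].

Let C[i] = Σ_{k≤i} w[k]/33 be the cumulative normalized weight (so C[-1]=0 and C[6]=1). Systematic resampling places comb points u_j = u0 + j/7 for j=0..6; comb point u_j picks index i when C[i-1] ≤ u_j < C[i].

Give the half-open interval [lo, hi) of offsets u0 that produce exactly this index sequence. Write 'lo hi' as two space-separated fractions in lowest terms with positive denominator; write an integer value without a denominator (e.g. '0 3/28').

C = [2/11, 7/33, 8/33, 16/33, 25/33, 10/11, 1]
j=0 picked index 0: u0 ∈ [0, 2/11)
j=1 picked index 0: u0 ∈ [-1/7, 3/77)
j=2 picked index 3: u0 ∈ [-10/231, 46/231)
j=3 picked index 3: u0 ∈ [-43/231, 13/231)
j=4 picked index 4: u0 ∈ [-20/231, 43/231)
j=5 picked index 4: u0 ∈ [-53/231, 10/231)
j=6 picked index 5: u0 ∈ [-23/231, 4/77)
intersection: [0, 3/77)

0 3/77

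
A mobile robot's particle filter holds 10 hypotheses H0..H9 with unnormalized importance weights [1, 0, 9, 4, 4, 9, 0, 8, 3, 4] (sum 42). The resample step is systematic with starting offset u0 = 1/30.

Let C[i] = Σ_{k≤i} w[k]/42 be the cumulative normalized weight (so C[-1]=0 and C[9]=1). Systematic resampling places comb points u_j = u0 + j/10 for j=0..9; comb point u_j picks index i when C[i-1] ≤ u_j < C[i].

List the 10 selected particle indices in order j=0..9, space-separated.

2 2 2 4 5 5 5 7 8 9

C = [1/42, 1/42, 5/21, 1/3, 3/7, 9/14, 9/14, 5/6, 19/21, 1]
j=0: u_0=1/30 ∈ [1/42, 5/21) → index 2
j=1: u_1=2/15 ∈ [1/42, 5/21) → index 2
j=2: u_2=7/30 ∈ [1/42, 5/21) → index 2
j=3: u_3=1/3 ∈ [1/3, 3/7) → index 4
j=4: u_4=13/30 ∈ [3/7, 9/14) → index 5
j=5: u_5=8/15 ∈ [3/7, 9/14) → index 5
j=6: u_6=19/30 ∈ [3/7, 9/14) → index 5
j=7: u_7=11/15 ∈ [9/14, 5/6) → index 7
j=8: u_8=5/6 ∈ [5/6, 19/21) → index 8
j=9: u_9=14/15 ∈ [19/21, 1) → index 9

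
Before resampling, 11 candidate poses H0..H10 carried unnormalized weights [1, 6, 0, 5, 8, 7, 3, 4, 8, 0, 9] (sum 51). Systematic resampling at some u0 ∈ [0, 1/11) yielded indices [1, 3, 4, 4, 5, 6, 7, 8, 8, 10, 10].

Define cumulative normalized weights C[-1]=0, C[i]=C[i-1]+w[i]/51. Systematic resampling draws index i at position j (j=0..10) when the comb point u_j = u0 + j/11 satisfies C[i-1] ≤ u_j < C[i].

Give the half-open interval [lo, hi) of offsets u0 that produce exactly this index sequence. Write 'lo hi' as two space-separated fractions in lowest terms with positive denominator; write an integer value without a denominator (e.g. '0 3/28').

C = [1/51, 7/51, 7/51, 4/17, 20/51, 9/17, 10/17, 2/3, 14/17, 14/17, 1]
j=0 picked index 1: u0 ∈ [1/51, 7/51)
j=1 picked index 3: u0 ∈ [26/561, 27/187)
j=2 picked index 4: u0 ∈ [10/187, 118/561)
j=3 picked index 4: u0 ∈ [-7/187, 67/561)
j=4 picked index 5: u0 ∈ [16/561, 31/187)
j=5 picked index 6: u0 ∈ [14/187, 25/187)
j=6 picked index 7: u0 ∈ [8/187, 4/33)
j=7 picked index 8: u0 ∈ [1/33, 35/187)
j=8 picked index 8: u0 ∈ [-2/33, 18/187)
j=9 picked index 10: u0 ∈ [1/187, 2/11)
j=10 picked index 10: u0 ∈ [-16/187, 1/11)
intersection: [14/187, 1/11)

14/187 1/11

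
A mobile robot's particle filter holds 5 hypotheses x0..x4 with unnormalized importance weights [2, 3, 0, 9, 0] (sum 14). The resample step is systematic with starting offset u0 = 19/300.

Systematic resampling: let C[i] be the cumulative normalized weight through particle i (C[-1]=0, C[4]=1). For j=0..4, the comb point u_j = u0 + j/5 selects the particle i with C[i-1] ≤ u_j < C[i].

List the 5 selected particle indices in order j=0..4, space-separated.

0 1 3 3 3

C = [1/7, 5/14, 5/14, 1, 1]
j=0: u_0=19/300 ∈ [0, 1/7) → index 0
j=1: u_1=79/300 ∈ [1/7, 5/14) → index 1
j=2: u_2=139/300 ∈ [5/14, 1) → index 3
j=3: u_3=199/300 ∈ [5/14, 1) → index 3
j=4: u_4=259/300 ∈ [5/14, 1) → index 3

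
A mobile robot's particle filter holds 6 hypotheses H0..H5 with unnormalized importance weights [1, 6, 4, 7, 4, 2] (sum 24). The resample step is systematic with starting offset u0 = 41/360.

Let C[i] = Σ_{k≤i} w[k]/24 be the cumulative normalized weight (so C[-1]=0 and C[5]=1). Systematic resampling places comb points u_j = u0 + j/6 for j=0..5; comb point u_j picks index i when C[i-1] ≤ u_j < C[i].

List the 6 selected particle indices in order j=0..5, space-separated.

C = [1/24, 7/24, 11/24, 3/4, 11/12, 1]
j=0: u_0=41/360 ∈ [1/24, 7/24) → index 1
j=1: u_1=101/360 ∈ [1/24, 7/24) → index 1
j=2: u_2=161/360 ∈ [7/24, 11/24) → index 2
j=3: u_3=221/360 ∈ [11/24, 3/4) → index 3
j=4: u_4=281/360 ∈ [3/4, 11/12) → index 4
j=5: u_5=341/360 ∈ [11/12, 1) → index 5

1 1 2 3 4 5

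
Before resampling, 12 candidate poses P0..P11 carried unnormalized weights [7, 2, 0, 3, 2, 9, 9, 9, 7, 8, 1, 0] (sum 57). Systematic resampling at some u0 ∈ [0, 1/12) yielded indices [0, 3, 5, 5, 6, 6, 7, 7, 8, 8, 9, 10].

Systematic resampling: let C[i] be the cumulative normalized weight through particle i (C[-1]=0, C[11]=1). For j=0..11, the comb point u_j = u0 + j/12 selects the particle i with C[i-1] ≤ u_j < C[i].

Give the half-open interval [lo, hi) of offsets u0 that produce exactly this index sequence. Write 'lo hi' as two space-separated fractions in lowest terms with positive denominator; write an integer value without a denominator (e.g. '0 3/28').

C = [7/57, 3/19, 3/19, 4/19, 14/57, 23/57, 32/57, 41/57, 16/19, 56/57, 1, 1]
j=0 picked index 0: u0 ∈ [0, 7/57)
j=1 picked index 3: u0 ∈ [17/228, 29/228)
j=2 picked index 5: u0 ∈ [3/38, 9/38)
j=3 picked index 5: u0 ∈ [-1/228, 35/228)
j=4 picked index 6: u0 ∈ [4/57, 13/57)
j=5 picked index 6: u0 ∈ [-1/76, 11/76)
j=6 picked index 7: u0 ∈ [7/114, 25/114)
j=7 picked index 7: u0 ∈ [-5/228, 31/228)
j=8 picked index 8: u0 ∈ [1/19, 10/57)
j=9 picked index 8: u0 ∈ [-7/228, 7/76)
j=10 picked index 9: u0 ∈ [1/114, 17/114)
j=11 picked index 10: u0 ∈ [5/76, 1/12)
intersection: [3/38, 1/12)

3/38 1/12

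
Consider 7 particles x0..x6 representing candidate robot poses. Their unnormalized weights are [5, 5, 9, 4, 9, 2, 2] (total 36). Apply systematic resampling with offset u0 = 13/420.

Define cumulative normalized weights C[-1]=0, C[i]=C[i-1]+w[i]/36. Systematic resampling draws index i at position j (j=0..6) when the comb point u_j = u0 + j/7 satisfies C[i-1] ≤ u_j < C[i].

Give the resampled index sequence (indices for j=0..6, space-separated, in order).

0 1 2 2 3 4 4

C = [5/36, 5/18, 19/36, 23/36, 8/9, 17/18, 1]
j=0: u_0=13/420 ∈ [0, 5/36) → index 0
j=1: u_1=73/420 ∈ [5/36, 5/18) → index 1
j=2: u_2=19/60 ∈ [5/18, 19/36) → index 2
j=3: u_3=193/420 ∈ [5/18, 19/36) → index 2
j=4: u_4=253/420 ∈ [19/36, 23/36) → index 3
j=5: u_5=313/420 ∈ [23/36, 8/9) → index 4
j=6: u_6=373/420 ∈ [23/36, 8/9) → index 4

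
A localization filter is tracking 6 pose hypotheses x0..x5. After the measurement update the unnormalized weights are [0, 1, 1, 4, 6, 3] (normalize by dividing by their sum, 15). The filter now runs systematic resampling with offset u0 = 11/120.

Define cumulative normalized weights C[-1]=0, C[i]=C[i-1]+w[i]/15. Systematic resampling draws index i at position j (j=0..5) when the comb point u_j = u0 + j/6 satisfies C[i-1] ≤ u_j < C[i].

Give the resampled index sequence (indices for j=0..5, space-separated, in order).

C = [0, 1/15, 2/15, 2/5, 4/5, 1]
j=0: u_0=11/120 ∈ [1/15, 2/15) → index 2
j=1: u_1=31/120 ∈ [2/15, 2/5) → index 3
j=2: u_2=17/40 ∈ [2/5, 4/5) → index 4
j=3: u_3=71/120 ∈ [2/5, 4/5) → index 4
j=4: u_4=91/120 ∈ [2/5, 4/5) → index 4
j=5: u_5=37/40 ∈ [4/5, 1) → index 5

2 3 4 4 4 5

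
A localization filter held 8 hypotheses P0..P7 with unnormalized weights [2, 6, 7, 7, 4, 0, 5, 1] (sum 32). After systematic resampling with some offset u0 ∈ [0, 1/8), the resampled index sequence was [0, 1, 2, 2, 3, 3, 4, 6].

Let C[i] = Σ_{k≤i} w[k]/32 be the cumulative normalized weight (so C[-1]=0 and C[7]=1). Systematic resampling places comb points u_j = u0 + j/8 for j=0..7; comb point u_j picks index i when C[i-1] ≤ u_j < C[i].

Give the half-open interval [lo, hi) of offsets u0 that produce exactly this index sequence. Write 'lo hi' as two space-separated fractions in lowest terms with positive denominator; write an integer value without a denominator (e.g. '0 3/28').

0 1/16

C = [1/16, 1/4, 15/32, 11/16, 13/16, 13/16, 31/32, 1]
j=0 picked index 0: u0 ∈ [0, 1/16)
j=1 picked index 1: u0 ∈ [-1/16, 1/8)
j=2 picked index 2: u0 ∈ [0, 7/32)
j=3 picked index 2: u0 ∈ [-1/8, 3/32)
j=4 picked index 3: u0 ∈ [-1/32, 3/16)
j=5 picked index 3: u0 ∈ [-5/32, 1/16)
j=6 picked index 4: u0 ∈ [-1/16, 1/16)
j=7 picked index 6: u0 ∈ [-1/16, 3/32)
intersection: [0, 1/16)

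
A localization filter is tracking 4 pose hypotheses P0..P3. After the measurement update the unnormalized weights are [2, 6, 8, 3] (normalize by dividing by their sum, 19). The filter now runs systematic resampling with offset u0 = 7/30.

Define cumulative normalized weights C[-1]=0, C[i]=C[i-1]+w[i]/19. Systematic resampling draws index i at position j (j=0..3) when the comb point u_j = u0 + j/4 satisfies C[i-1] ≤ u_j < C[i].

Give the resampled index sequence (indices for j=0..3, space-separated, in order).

C = [2/19, 8/19, 16/19, 1]
j=0: u_0=7/30 ∈ [2/19, 8/19) → index 1
j=1: u_1=29/60 ∈ [8/19, 16/19) → index 2
j=2: u_2=11/15 ∈ [8/19, 16/19) → index 2
j=3: u_3=59/60 ∈ [16/19, 1) → index 3

1 2 2 3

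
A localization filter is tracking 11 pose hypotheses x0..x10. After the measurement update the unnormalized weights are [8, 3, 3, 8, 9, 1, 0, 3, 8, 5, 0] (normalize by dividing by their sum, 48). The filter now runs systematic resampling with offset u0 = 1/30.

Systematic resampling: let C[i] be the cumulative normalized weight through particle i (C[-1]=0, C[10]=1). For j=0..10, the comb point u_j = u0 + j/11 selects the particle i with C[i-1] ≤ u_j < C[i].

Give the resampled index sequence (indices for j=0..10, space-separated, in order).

C = [1/6, 11/48, 7/24, 11/24, 31/48, 2/3, 2/3, 35/48, 43/48, 1, 1]
j=0: u_0=1/30 ∈ [0, 1/6) → index 0
j=1: u_1=41/330 ∈ [0, 1/6) → index 0
j=2: u_2=71/330 ∈ [1/6, 11/48) → index 1
j=3: u_3=101/330 ∈ [7/24, 11/24) → index 3
j=4: u_4=131/330 ∈ [7/24, 11/24) → index 3
j=5: u_5=161/330 ∈ [11/24, 31/48) → index 4
j=6: u_6=191/330 ∈ [11/24, 31/48) → index 4
j=7: u_7=221/330 ∈ [2/3, 35/48) → index 7
j=8: u_8=251/330 ∈ [35/48, 43/48) → index 8
j=9: u_9=281/330 ∈ [35/48, 43/48) → index 8
j=10: u_10=311/330 ∈ [43/48, 1) → index 9

0 0 1 3 3 4 4 7 8 8 9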